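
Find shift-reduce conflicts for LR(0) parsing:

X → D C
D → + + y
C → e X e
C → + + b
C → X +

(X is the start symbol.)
A shift-reduce conflict occurs when an LR(0) state has both:
  - a complete (reduce) item [A → α .] (dot at the end), and
  - a shift item [B → β . c γ] (dot before a terminal).

Augment with X' → X and build the canonical LR(0) collection (I0 = CLOSURE({[X' → . X]}), then GOTO on every symbol after a dot until no new states appear). It has 15 states:
  I0: { [D → . + + y], [X → . D C], [X' → . X] }  — shift
  I1: { [D → + . + y] }  — shift
  I2: { [C → . + + b], [C → . X +], [C → . e X e], [D → . + + y], [X → . D C], [X → D . C] }  — shift
  I3: { [X' → X .] }  — accept
  I4: { [C → + . + b], [D → + . + y] }  — shift
  I5: { [X → D C .] }  — reduce
  I6: { [C → X . +] }  — shift
  I7: { [C → e . X e], [D → . + + y], [X → . D C] }  — shift
  I8: { [C → e X . e] }  — shift
  I9: { [C → e X e .] }  — reduce
  I10: { [C → X + .] }  — reduce
  I11: { [C → + + . b], [D → + + . y] }  — shift
  I12: { [C → + + b .] }  — reduce
  I13: { [D → + + y .] }  — reduce
  I14: { [D → + + . y] }  — shift

No state contains both a complete item and a shift item.

Answer: No shift-reduce conflicts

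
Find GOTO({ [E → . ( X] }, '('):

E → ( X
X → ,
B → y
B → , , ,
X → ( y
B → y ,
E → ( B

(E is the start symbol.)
{ [E → ( . X], [X → . ( y], [X → . ,] }

GOTO(I, '(') = CLOSURE({ [A → αX.β] : [A → α.Xβ] ∈ I, X = '(' })

Items with dot before '(', with the dot advanced:
  [E → . ( X] → [E → ( . X]
Closure of the advanced items:
  [E → ( . X] has the dot before X: add [X → . ,], [X → . ( y]

GOTO = { [E → ( . X], [X → . ( y], [X → . ,] }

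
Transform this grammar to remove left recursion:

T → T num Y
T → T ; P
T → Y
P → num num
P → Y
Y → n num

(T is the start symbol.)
T is directly left-recursive. The standard transformation for
  A → A α₁ | ... | A α_m | β₁ | ... | β_n
is
  A  → β₁ A' | ... | β_n A'
  A' → α₁ A' | ... | α_m A' | ε

T → Y becomes T → Y T'
T → T num Y becomes T' → num Y T'
T → T ; P becomes T' → ; P T'
Add T' → ε

Productions for other non-terminals are unchanged:
  P → num num
  P → Y
  Y → n num

Resulting grammar:
T → Y T'
T' → num Y T'
T' → ; P T'
T' → ε
P → num num
P → Y
Y → n num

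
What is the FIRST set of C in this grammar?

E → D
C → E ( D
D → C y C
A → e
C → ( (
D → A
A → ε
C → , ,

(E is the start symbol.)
To compute FIRST(C), examine every production with C on the left-hand side, reading each right-hand side left to right until a non-nullable symbol is reached.

FIRST sets of the other non-terminals involved (by the same procedure, iterated to a fixed point):
  FIRST(E) = { '(', ',', 'e', ε }

From C → E ( D:
  - E is a non-terminal: add FIRST(E) \ {ε} = { '(', ',', 'e' }
    E is nullable, so continue to the next symbol
  - '(' is a terminal: add '(' and stop
From C → ( (:
  - '(' is a terminal: add '(' and stop
From C → , ,:
  - ',' is a terminal: add ',' and stop

Collecting: FIRST(C) = { '(', ',', 'e' }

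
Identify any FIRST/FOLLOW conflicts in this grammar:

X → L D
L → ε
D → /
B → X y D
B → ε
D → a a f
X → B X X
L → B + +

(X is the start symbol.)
Yes. L → B '+' '+' with FOLLOW(L) on { '/', 'a' }; B → X y D with FOLLOW(B) on { '+', '/', 'a' }

A FIRST/FOLLOW conflict occurs when a non-terminal N has a nullable alternative N → β (β ⇒* ε) and another alternative N → α with FIRST(α) ∩ FOLLOW(N) ≠ ∅: on such a lookahead the parser cannot decide between expanding α and letting N vanish via β.

Nullable non-terminals: B, L.
FIRST sets used below: FIRST(X) = { '+', '/', 'a' }, FIRST(B) = { '+', '/', 'a', ε }

B: nullable alternative(s) B → ε; FOLLOW(B) = { '+', '/', 'a' }
  B → X y D: FIRST \ {ε} = { '+', '/', 'a' } — overlaps FOLLOW(B) on { '+', '/', 'a' }: CONFLICT
  B → ε: FIRST \ {ε} = { } — this is the only nullable alternative, skip

L: nullable alternative(s) L → ε; FOLLOW(L) = { '/', 'a' }
  L → ε: FIRST \ {ε} = { } — this is the only nullable alternative, skip
  L → B + +: FIRST \ {ε} = { '+', '/', 'a' } — overlaps FOLLOW(L) on { '/', 'a' }: CONFLICT

D, X have no nullable alternative, so no FIRST/FOLLOW check is needed there.

So the grammar has 2 FIRST/FOLLOW conflicts (marked CONFLICT above).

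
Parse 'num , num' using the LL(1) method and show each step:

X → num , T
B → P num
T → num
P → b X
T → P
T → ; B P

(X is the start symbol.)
LL(1) parsing maintains a stack (initially the start symbol over $) and the input. At each step: if the stack top is a terminal, match it against the current input token; if it is a non-terminal N, replace it with the RHS of M[N, lookahead] (the unique production whose predict set contains the lookahead).

Stack is shown with the top on the left.

Stack      Input        Action
------------------------------
X $        num , num $  output X → num , T
num , T $  num , num $  match 'num'
, T $      , num $      match ','
T $        num $        output T → num
num $      num $        match 'num'
$          $            accept

The string is accepted.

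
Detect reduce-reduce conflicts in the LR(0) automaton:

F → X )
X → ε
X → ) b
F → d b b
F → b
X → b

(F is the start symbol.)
A reduce-reduce conflict occurs when an LR(0) state has two complete items [A → α .] and [B → β .] — both call for a reduction, and with no lookahead the parser cannot choose between them.

Augment with F' → F and build the canonical LR(0) collection (I0 = CLOSURE({[F' → . F]}), then GOTO on every symbol after a dot until no new states appear). It has 10 states:
  I0: { [F → . X )], [F → . b], [F → . d b b], [F' → . F], [X → . ) b], [X → . b], [X → .] }  — shift, reduce
  I1: { [X → ) . b] }  — shift
  I2: { [F' → F .] }  — accept
  I3: { [F → X . )] }  — shift
  I4: { [F → b .], [X → b .] }  — 2 reduces
  I5: { [F → d . b b] }  — shift
  I6: { [F → d b . b] }  — shift
  I7: { [F → d b b .] }  — reduce
  I8: { [F → X ) .] }  — reduce
  I9: { [X → ) b .] }  — reduce

I4 contains complete items [F → b .], [X → b .] — reduce-reduce conflict.

Answer: Yes — I4: [F → b .] vs [X → b .]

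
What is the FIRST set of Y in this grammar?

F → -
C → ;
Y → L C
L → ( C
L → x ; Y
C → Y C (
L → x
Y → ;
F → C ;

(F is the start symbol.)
To compute FIRST(Y), examine every production with Y on the left-hand side, reading each right-hand side left to right until a non-nullable symbol is reached.

FIRST sets of the other non-terminals involved (by the same procedure, iterated to a fixed point):
  FIRST(L) = { '(', 'x' }

From Y → L C:
  - L is a non-terminal: add FIRST(L) \ {ε} = { '(', 'x' }
    L is not nullable, so stop
From Y → ;:
  - ';' is a terminal: add ';' and stop

Collecting: FIRST(Y) = { '(', ';', 'x' }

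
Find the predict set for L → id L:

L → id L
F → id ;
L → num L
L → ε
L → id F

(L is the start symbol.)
{ 'id' }

PREDICT(L → id L) = (FIRST(RHS) \ {ε}) ∪ (FOLLOW(L) if ε ∈ FIRST(RHS), i.e. RHS ⇒* ε)
FIRST(id L) = { 'id' }
ε ∉ FIRST(id L), so FOLLOW(L) is not added.
PREDICT(L → id L) = { 'id' }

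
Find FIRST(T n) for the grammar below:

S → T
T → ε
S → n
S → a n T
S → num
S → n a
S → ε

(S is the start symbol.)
FIRST sets of the non-terminals involved (from the grammar, by fixed-point iteration):
  FIRST(T) = { ε }

To compute FIRST(T n), process the symbols left to right:
Symbol T is a non-terminal. Add FIRST(T) \ {ε} = { }
T is nullable (ε ∈ FIRST(T)), continue to the next symbol.
Symbol n is a terminal. Add 'n' and stop.
FIRST(T n) = { 'n' }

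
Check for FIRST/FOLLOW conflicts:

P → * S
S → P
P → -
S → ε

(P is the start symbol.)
No FIRST/FOLLOW conflicts.

A FIRST/FOLLOW conflict occurs when a non-terminal N has a nullable alternative N → β (β ⇒* ε) and another alternative N → α with FIRST(α) ∩ FOLLOW(N) ≠ ∅: on such a lookahead the parser cannot decide between expanding α and letting N vanish via β.

Nullable non-terminals: S.
FIRST sets used below: FIRST(P) = { '*', '-' }

S: nullable alternative(s) S → ε; FOLLOW(S) = { $ }
  S → P: FIRST \ {ε} = { '*', '-' } — disjoint from FOLLOW(S)
  S → ε: FIRST \ {ε} = { } — this is the only nullable alternative, skip

P has no nullable alternative, so no FIRST/FOLLOW check is needed there.

No FIRST/FOLLOW conflicts found.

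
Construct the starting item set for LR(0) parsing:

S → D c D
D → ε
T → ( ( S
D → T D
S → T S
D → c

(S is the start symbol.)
First, augment the grammar with S' → S
I₀ = CLOSURE({ [S' → . S] }):
  [S' → . S] has the dot before S: add [S → . D c D], [S → . T S]
  [S → . D c D] has the dot before D: add [D → .], [D → . T D], [D → . c]
  [S → . T S] has the dot before T: add [T → . ( ( S]
No further items can be added.

I₀ = { [D → . T D], [D → . c], [D → .], [S → . D c D], [S → . T S], [S' → . S], [T → . ( ( S] }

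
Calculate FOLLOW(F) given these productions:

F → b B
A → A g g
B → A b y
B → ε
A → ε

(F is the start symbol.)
{ $ }

To compute FOLLOW(F), find every occurrence of F on a right-hand side N → α F β: add FIRST(β) \ {ε}, and if β is empty or nullable also add FOLLOW(N). Iterate to a fixed point.

F is the start symbol, so $ ∈ FOLLOW(F).
F does not occur on any right-hand side.

Taking the union: FOLLOW(F) = { $ }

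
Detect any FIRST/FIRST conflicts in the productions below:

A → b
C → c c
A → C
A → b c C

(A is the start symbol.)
FIRST sets of the non-terminals at (or reachable through a nullable prefix from) the front of some alternative:
  FIRST(C) = { 'c' }

Productions for A:
  A → b: FIRST = { 'b' }
  A → C: FIRST = { 'c' }
  A → b c C: FIRST = { 'b' }
C has only one production, so no FIRST/FIRST conflict is possible there.

Conflict for A: A → b and A → b c C
  Overlap: { 'b' }

Answer: Yes. A → b / A → b c C on { 'b' }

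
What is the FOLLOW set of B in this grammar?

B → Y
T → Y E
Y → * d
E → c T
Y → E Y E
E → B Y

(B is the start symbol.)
{ $, '*', 'c' }

B is the start symbol, so $ ∈ FOLLOW(B).
In E → B Y: B is followed by Y, add FIRST(Y) \ {ε} = { '*', 'c' }

Taking the union: FOLLOW(B) = { $, '*', 'c' }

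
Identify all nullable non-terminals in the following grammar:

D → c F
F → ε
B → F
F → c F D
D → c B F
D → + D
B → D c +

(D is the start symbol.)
ε-productions: F → ε
So F is immediately nullable.
B → F: every symbol on the right is nullable, so B is nullable too.
No further non-terminal can be added: every production for the remaining non-terminals contains a terminal or a non-nullable non-terminal.
Nullable = { 'B', 'F' }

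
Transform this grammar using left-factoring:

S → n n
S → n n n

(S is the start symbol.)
Left-factoring transforms A → αβ₁ | αβ₂ into A → αA' and A' → β₁ | β₂
(α is the longest common prefix among the alternatives). Repeat until
no nonterminal has two alternatives with a common prefix.

Round 1: S has alternatives sharing prefix 'n n'. Introduce S': S → n n S'
  Add: S' → ε
  Add: S' → n

No remaining common prefixes — done.

Resulting grammar:
S → n n S'
S' → ε
S' → n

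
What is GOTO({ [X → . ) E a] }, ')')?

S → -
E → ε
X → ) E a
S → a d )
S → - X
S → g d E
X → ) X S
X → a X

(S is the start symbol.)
{ [E → .], [X → ) . E a] }

GOTO(I, ')') = CLOSURE({ [A → αX.β] : [A → α.Xβ] ∈ I, X = ')' })

Items with dot before ')', with the dot advanced:
  [X → . ) E a] → [X → ) . E a]
Closure of the advanced items:
  [X → ) . E a] has the dot before E: add [E → .]

GOTO = { [E → .], [X → ) . E a] }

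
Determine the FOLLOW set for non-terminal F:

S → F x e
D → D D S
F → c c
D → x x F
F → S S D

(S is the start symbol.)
To compute FOLLOW(F), find every occurrence of F on a right-hand side N → α F β: add FIRST(β) \ {ε}, and if β is empty or nullable also add FOLLOW(N). Iterate to a fixed point.

In S → F x e: F is followed by x e, add FIRST(x e) \ {ε} = { 'x' }
In D → x x F: F is at the end, add FOLLOW(D)

The FOLLOW sets referred to above (computed the same way, to a fixed point):
  FOLLOW(D) = { 'c', 'x' }

Taking the union: FOLLOW(F) = { 'c', 'x' }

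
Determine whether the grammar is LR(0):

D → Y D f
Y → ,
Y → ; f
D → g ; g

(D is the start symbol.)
Augment with D' → D and build the canonical LR(0) collection (I0 = CLOSURE({[D' → . D]}), then GOTO on every symbol after a dot until no new states appear). It has 11 states:
  I0: { [D → . Y D f], [D → . g ; g], [D' → . D], [Y → . ,], [Y → . ; f] }  — shift
  I1: { [Y → , .] }  — reduce
  I2: { [Y → ; . f] }  — shift
  I3: { [D' → D .] }  — accept
  I4: { [D → . Y D f], [D → . g ; g], [D → Y . D f], [Y → . ,], [Y → . ; f] }  — shift
  I5: { [D → g . ; g] }  — shift
  I6: { [D → g ; . g] }  — shift
  I7: { [D → g ; g .] }  — reduce
  I8: { [D → Y D . f] }  — shift
  I9: { [D → Y D f .] }  — reduce
  I10: { [Y → ; f .] }  — reduce

Every state is either a pure shift/goto state or contains exactly one complete item and nothing to shift — no conflicts. The grammar is LR(0).

Answer: Yes, the grammar is LR(0)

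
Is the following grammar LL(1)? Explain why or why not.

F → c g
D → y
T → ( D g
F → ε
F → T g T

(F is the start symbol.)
Relevant sets:
  FIRST(T) = { '(' }
  FOLLOW(F) = { $ }

For F:
  PREDICT(F → c g) = { 'c' }
  PREDICT(F → ε) = { $ }
  PREDICT(F → T g T) = { '(' }
D, T have a single production, so nothing to check there.

All predict sets are disjoint. The grammar IS LL(1).

Answer: Yes, the grammar is LL(1).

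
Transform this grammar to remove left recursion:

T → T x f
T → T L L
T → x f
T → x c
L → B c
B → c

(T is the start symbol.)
T → x f T'
T → x c T'
T' → x f T'
T' → L L T'
T' → ε
L → B c
B → c

T is directly left-recursive. The standard transformation for
  A → A α₁ | ... | A α_m | β₁ | ... | β_n
is
  A  → β₁ A' | ... | β_n A'
  A' → α₁ A' | ... | α_m A' | ε

T → x f becomes T → x f T'
T → x c becomes T → x c T'
T → T x f becomes T' → x f T'
T → T L L becomes T' → L L T'
Add T' → ε

Productions for other non-terminals are unchanged:
  L → B c
  B → c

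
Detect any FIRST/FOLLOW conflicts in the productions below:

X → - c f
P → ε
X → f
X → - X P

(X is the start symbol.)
A FIRST/FOLLOW conflict occurs when a non-terminal N has a nullable alternative N → β (β ⇒* ε) and another alternative N → α with FIRST(α) ∩ FOLLOW(N) ≠ ∅: on such a lookahead the parser cannot decide between expanding α and letting N vanish via β.

Nullable non-terminals: P.
P has a nullable alternative but only one production, so nothing to check.

X has no nullable alternative, so no FIRST/FOLLOW check is needed there.

No FIRST/FOLLOW conflicts found.

Answer: No FIRST/FOLLOW conflicts.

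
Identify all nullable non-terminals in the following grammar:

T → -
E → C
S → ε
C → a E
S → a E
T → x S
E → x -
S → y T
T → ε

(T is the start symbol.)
{ 'S', 'T' }

A non-terminal is nullable if it can derive ε (the empty string): either it has an ε-production, or it has a production whose right-hand side consists entirely of nullable non-terminals.

ε-productions: S → ε, T → ε
So S, T are immediately nullable.
No further non-terminal can be added: every production for the remaining non-terminals contains a terminal or a non-nullable non-terminal.
Nullable = { 'S', 'T' }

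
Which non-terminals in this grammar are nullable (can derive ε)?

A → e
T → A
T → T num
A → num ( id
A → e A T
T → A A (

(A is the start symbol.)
A non-terminal is nullable if it can derive ε (the empty string): either it has an ε-production, or it has a production whose right-hand side consists entirely of nullable non-terminals.

There are no ε-productions, so no non-terminal can derive ε.
No non-terminals are nullable.

Answer: None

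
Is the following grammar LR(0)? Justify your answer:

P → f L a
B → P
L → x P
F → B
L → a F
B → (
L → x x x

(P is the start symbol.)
Augment with P' → P and build the canonical LR(0) collection (I0 = CLOSURE({[P' → . P]}), then GOTO on every symbol after a dot until no new states appear). It has 14 states:
  I0: { [P → . f L a], [P' → . P] }  — shift
  I1: { [P' → P .] }  — accept
  I2: { [L → . a F], [L → . x P], [L → . x x x], [P → f . L a] }  — shift
  I3: { [P → f L . a] }  — shift
  I4: { [B → . (], [B → . P], [F → . B], [L → a . F], [P → . f L a] }  — shift
  I5: { [L → x . P], [L → x . x x], [P → . f L a] }  — shift
  I6: { [L → x P .] }  — reduce
  I7: { [L → x x . x] }  — shift
  I8: { [L → x x x .] }  — reduce
  I9: { [B → ( .] }  — reduce
  I10: { [F → B .] }  — reduce
  I11: { [L → a F .] }  — reduce
  I12: { [B → P .] }  — reduce
  I13: { [P → f L a .] }  — reduce

Every state is either a pure shift/goto state or contains exactly one complete item and nothing to shift — no conflicts. The grammar is LR(0).

Answer: Yes, the grammar is LR(0)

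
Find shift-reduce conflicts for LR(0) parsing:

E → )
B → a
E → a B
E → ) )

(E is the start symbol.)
A shift-reduce conflict occurs when an LR(0) state has both:
  - a complete (reduce) item [A → α .] (dot at the end), and
  - a shift item [B → β . c γ] (dot before a terminal).

Augment with E' → E and build the canonical LR(0) collection (I0 = CLOSURE({[E' → . E]}), then GOTO on every symbol after a dot until no new states appear). It has 7 states:
  I0: { [E → . ) )], [E → . )], [E → . a B], [E' → . E] }  — shift
  I1: { [E → ) . )], [E → ) .] }  — shift, reduce
  I2: { [E' → E .] }  — accept
  I3: { [B → . a], [E → a . B] }  — shift
  I4: { [E → a B .] }  — reduce
  I5: { [B → a .] }  — reduce
  I6: { [E → ) ) .] }  — reduce

I1 contains reduce item [E → ) .] and shift item [E → ) . )] — shift-reduce conflict.

Answer: Yes — I1: [E → ) .] vs [E → ) . )]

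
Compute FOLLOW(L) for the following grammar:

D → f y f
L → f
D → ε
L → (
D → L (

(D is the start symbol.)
To compute FOLLOW(L), find every occurrence of L on a right-hand side N → α L β: add FIRST(β) \ {ε}, and if β is empty or nullable also add FOLLOW(N). Iterate to a fixed point.

In D → L (: L is followed by '(', add FIRST('(') \ {ε} = { '(' }

Taking the union: FOLLOW(L) = { '(' }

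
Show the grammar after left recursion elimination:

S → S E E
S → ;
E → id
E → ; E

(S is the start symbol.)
S → ; S'
S' → E E S'
S' → ε
E → id
E → ; E

S is directly left-recursive. The standard transformation for
  A → A α₁ | ... | A α_m | β₁ | ... | β_n
is
  A  → β₁ A' | ... | β_n A'
  A' → α₁ A' | ... | α_m A' | ε

S → ; becomes S → ; S'
S → S E E becomes S' → E E S'
Add S' → ε

Productions for other non-terminals are unchanged:
  E → id
  E → ; E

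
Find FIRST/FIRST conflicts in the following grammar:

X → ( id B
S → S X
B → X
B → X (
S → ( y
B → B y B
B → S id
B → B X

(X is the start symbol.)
Yes. S → S X / S → '(' y on { '(' }; B → X / B → X '(' on { '(' }; B → X / B → B y B on { '(' }; B → X / B → S id on { '(' }; B → X / B → B X on { '(' }; B → X '(' / B → B y B on { '(' }; B → X '(' / B → S id on { '(' }; B → X '(' / B → B X on { '(' }; B → B y B / B → S id on { '(' }; B → B y B / B → B X on { '(' }; B → S id / B → B X on { '(' }

A FIRST/FIRST conflict occurs when two productions N → α and N → β for the same non-terminal have FIRST(α) ∩ FIRST(β) ≠ ∅ (with ε ∈ FIRST of a nullable right-hand side, so two nullable alternatives also conflict).

FIRST sets of the non-terminals at (or reachable through a nullable prefix from) the front of some alternative:
  FIRST(S) = { '(' }
  FIRST(X) = { '(' }
  FIRST(B) = { '(' }

Productions for S:
  S → S X: FIRST = { '(' }
  S → ( y: FIRST = { '(' }
Productions for B:
  B → X: FIRST = { '(' }
  B → X (: FIRST = { '(' }
  B → B y B: FIRST = { '(' }
  B → S id: FIRST = { '(' }
  B → B X: FIRST = { '(' }
X has only one production, so no FIRST/FIRST conflict is possible there.

Conflict for S: S → S X and S → ( y
  Overlap: { '(' }
Conflict for B: B → X and B → X (
  Overlap: { '(' }
Conflict for B: B → X and B → B y B
  Overlap: { '(' }
Conflict for B: B → X and B → S id
  Overlap: { '(' }
Conflict for B: B → X and B → B X
  Overlap: { '(' }
Conflict for B: B → X ( and B → B y B
  Overlap: { '(' }
Conflict for B: B → X ( and B → S id
  Overlap: { '(' }
Conflict for B: B → X ( and B → B X
  Overlap: { '(' }
Conflict for B: B → B y B and B → S id
  Overlap: { '(' }
Conflict for B: B → B y B and B → B X
  Overlap: { '(' }
Conflict for B: B → S id and B → B X
  Overlap: { '(' }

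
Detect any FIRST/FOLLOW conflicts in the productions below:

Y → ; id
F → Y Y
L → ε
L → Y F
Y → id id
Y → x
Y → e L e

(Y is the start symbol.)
A FIRST/FOLLOW conflict occurs when a non-terminal N has a nullable alternative N → β (β ⇒* ε) and another alternative N → α with FIRST(α) ∩ FOLLOW(N) ≠ ∅: on such a lookahead the parser cannot decide between expanding α and letting N vanish via β.

Nullable non-terminals: L.
FIRST sets used below: FIRST(Y) = { ';', 'e', 'id', 'x' }

L: nullable alternative(s) L → ε; FOLLOW(L) = { 'e' }
  L → ε: FIRST \ {ε} = { } — this is the only nullable alternative, skip
  L → Y F: FIRST \ {ε} = { ';', 'e', 'id', 'x' } — overlaps FOLLOW(L) on { 'e' }: CONFLICT

F, Y have no nullable alternative, so no FIRST/FOLLOW check is needed there.

So the grammar has 1 FIRST/FOLLOW conflict (marked CONFLICT above).

Answer: Yes. L → Y F with FOLLOW(L) on { 'e' }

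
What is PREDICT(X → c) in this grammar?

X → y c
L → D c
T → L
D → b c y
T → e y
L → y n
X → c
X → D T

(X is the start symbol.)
{ 'c' }

PREDICT(X → c) = (FIRST(RHS) \ {ε}) ∪ (FOLLOW(X) if ε ∈ FIRST(RHS), i.e. RHS ⇒* ε)
FIRST(c) = { 'c' }
ε ∉ FIRST(c), so FOLLOW(X) is not added.
PREDICT(X → c) = { 'c' }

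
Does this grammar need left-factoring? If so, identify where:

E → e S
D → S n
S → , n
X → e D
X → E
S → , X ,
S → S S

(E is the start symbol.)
Left-factoring is needed when two productions for the same non-terminal
share a common prefix on the right-hand side.

Productions for S:
  S → , n
  S → , X ,
  S → S S
Productions for X:
  X → e D
  X → E

Found common prefix ',' in productions for S

Answer: Yes, S has productions with common prefix ','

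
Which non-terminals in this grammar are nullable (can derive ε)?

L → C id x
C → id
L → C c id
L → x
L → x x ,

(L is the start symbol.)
A non-terminal is nullable if it can derive ε (the empty string): either it has an ε-production, or it has a production whose right-hand side consists entirely of nullable non-terminals.

There are no ε-productions, so no non-terminal can derive ε.
No non-terminals are nullable.

Answer: None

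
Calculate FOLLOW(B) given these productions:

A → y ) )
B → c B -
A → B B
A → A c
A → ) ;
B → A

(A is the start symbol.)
{ $, ')', '-', 'c', 'y' }

To compute FOLLOW(B), find every occurrence of B on a right-hand side N → α B β: add FIRST(β) \ {ε}, and if β is empty or nullable also add FOLLOW(N). Iterate to a fixed point.

In B → c B -: B is followed by '-', add FIRST('-') \ {ε} = { '-' }
In A → B B: B is followed by B, add FIRST(B) \ {ε} = { ')', 'c', 'y' }
In A → B B: B is at the end, add FOLLOW(A)

The FOLLOW sets referred to above (computed the same way, to a fixed point):
  FOLLOW(A) = { $, ')', '-', 'c', 'y' }

Taking the union: FOLLOW(B) = { $, ')', '-', 'c', 'y' }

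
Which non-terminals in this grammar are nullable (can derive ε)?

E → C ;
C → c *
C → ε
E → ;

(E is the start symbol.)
A non-terminal is nullable if it can derive ε (the empty string): either it has an ε-production, or it has a production whose right-hand side consists entirely of nullable non-terminals.

ε-productions: C → ε
So C is immediately nullable.
No further non-terminal can be added: every production for the remaining non-terminals contains a terminal or a non-nullable non-terminal.
Nullable = { 'C' }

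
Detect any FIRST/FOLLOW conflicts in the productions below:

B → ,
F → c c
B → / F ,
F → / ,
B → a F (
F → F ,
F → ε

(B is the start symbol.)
A FIRST/FOLLOW conflict occurs when a non-terminal N has a nullable alternative N → β (β ⇒* ε) and another alternative N → α with FIRST(α) ∩ FOLLOW(N) ≠ ∅: on such a lookahead the parser cannot decide between expanding α and letting N vanish via β.

Nullable non-terminals: F.
FIRST sets used below: FIRST(F) = { ',', '/', 'c', ε }

F: nullable alternative(s) F → ε; FOLLOW(F) = { '(', ',' }
  F → c c: FIRST \ {ε} = { 'c' } — disjoint from FOLLOW(F)
  F → / ,: FIRST \ {ε} = { '/' } — disjoint from FOLLOW(F)
  F → F ,: FIRST \ {ε} = { ',', '/', 'c' } — overlaps FOLLOW(F) on { ',' }: CONFLICT
  F → ε: FIRST \ {ε} = { } — this is the only nullable alternative, skip

B has no nullable alternative, so no FIRST/FOLLOW check is needed there.

So the grammar has 1 FIRST/FOLLOW conflict (marked CONFLICT above).

Answer: Yes. F → F ',' with FOLLOW(F) on { ',' }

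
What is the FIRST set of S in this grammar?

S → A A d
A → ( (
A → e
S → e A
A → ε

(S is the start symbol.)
To compute FIRST(S), examine every production with S on the left-hand side, reading each right-hand side left to right until a non-nullable symbol is reached.

FIRST sets of the other non-terminals involved (by the same procedure, iterated to a fixed point):
  FIRST(A) = { '(', 'e', ε }

From S → A A d:
  - A is a non-terminal: add FIRST(A) \ {ε} = { '(', 'e' }
    A is nullable, so continue to the next symbol
  - A is a non-terminal: add FIRST(A) \ {ε} = { '(', 'e' }
    A is nullable, so continue to the next symbol
  - d is a terminal: add 'd' and stop
From S → e A:
  - e is a terminal: add 'e' and stop

Collecting: FIRST(S) = { '(', 'd', 'e' }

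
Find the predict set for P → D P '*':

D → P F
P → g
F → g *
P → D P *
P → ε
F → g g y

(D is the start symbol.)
PREDICT(P → D P '*') = (FIRST(RHS) \ {ε}) ∪ (FOLLOW(P) if ε ∈ FIRST(RHS), i.e. RHS ⇒* ε)
FIRST(D) = { 'g' }
FIRST(D P '*') = { 'g' }
ε ∉ FIRST(D P '*'), so FOLLOW(P) is not added.
PREDICT(P → D P '*') = { 'g' }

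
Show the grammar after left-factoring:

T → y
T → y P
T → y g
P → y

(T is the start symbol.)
T → y T'
T' → ε
T' → P
T' → g
P → y

Left-factoring transforms A → αβ₁ | αβ₂ into A → αA' and A' → β₁ | β₂
(α is the longest common prefix among the alternatives). Repeat until
no nonterminal has two alternatives with a common prefix.

Round 1: T has alternatives sharing prefix 'y'. Introduce T': T → y T'
  Add: T' → ε
  Add: T' → P
  Add: T' → g

No remaining common prefixes — done.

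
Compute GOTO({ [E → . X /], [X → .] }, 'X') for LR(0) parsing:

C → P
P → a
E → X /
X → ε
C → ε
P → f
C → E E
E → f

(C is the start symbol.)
{ [E → X . /] }

GOTO(I, 'X') = CLOSURE({ [A → αX.β] : [A → α.Xβ] ∈ I, X = 'X' })

Items with dot before 'X', with the dot advanced:
  [E → . X /] → [E → X . /]
Closure adds nothing (no advanced item has the dot before a non-terminal).

GOTO = { [E → X . /] }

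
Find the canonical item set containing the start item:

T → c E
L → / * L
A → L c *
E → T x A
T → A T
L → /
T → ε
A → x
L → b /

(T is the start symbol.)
{ [A → . L c *], [A → . x], [L → . / * L], [L → . /], [L → . b /], [T → . A T], [T → . c E], [T → .], [T' → . T] }

First, augment the grammar with T' → T
I₀ = CLOSURE({ [T' → . T] }):
  [T' → . T] has the dot before T: add [T → . c E], [T → . A T], [T → .]
  [T → . A T] has the dot before A: add [A → . L c *], [A → . x]
  [A → . L c *] has the dot before L: add [L → . / * L], [L → . /], [L → . b /]
No further items can be added.

I₀ = { [A → . L c *], [A → . x], [L → . / * L], [L → . /], [L → . b /], [T → . A T], [T → . c E], [T → .], [T' → . T] }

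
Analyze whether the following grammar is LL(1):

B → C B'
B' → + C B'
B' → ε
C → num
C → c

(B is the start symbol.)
A grammar is LL(1) if for each non-terminal N with multiple productions, the predict sets of those productions are pairwise disjoint, where PREDICT(N → α) = (FIRST(α) \ {ε}) ∪ (FOLLOW(N) if α ⇒* ε).

Relevant sets:
  FOLLOW(B') = { $ }

For B':
  PREDICT(B' → '+' C B') = { '+' }
  PREDICT(B' → ε) = { $ }
For C:
  PREDICT(C → num) = { 'num' }
  PREDICT(C → c) = { 'c' }
B has a single production, so nothing to check there.

All predict sets are disjoint. The grammar IS LL(1).

Answer: Yes, the grammar is LL(1).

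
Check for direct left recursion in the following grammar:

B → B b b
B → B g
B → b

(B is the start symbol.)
Yes, B is left-recursive

Direct left recursion occurs when N → N α for some non-terminal N (the right-hand side begins with the left-hand side itself).

B → B b b: LEFT RECURSIVE (starts with B)
B → B g: LEFT RECURSIVE (starts with B)
B → b: starts with b

The grammar has direct left recursion on: B.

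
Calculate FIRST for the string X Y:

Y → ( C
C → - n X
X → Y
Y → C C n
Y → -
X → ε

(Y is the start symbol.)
{ '(', '-' }

FIRST sets of the non-terminals involved (from the grammar, by fixed-point iteration):
  FIRST(X) = { '(', '-', ε }
  FIRST(Y) = { '(', '-' }

To compute FIRST(X Y), process the symbols left to right:
Symbol X is a non-terminal. Add FIRST(X) \ {ε} = { '(', '-' }
X is nullable (ε ∈ FIRST(X)), continue to the next symbol.
Symbol Y is a non-terminal. Add FIRST(Y) \ {ε} = { '(', '-' }
Y is not nullable (ε ∉ FIRST(Y)), so stop here.
FIRST(X Y) = { '(', '-' }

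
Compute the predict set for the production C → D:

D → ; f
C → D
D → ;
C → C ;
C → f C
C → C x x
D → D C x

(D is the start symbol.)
PREDICT(C → D) = (FIRST(RHS) \ {ε}) ∪ (FOLLOW(C) if ε ∈ FIRST(RHS), i.e. RHS ⇒* ε)
FIRST(D) = { ';' }
FIRST(D) = { ';' }
ε ∉ FIRST(D), so FOLLOW(C) is not added.
PREDICT(C → D) = { ';' }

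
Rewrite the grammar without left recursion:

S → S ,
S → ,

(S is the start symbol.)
S → , S'
S' → , S'
S' → ε

S is directly left-recursive. The standard transformation for
  A → A α₁ | ... | A α_m | β₁ | ... | β_n
is
  A  → β₁ A' | ... | β_n A'
  A' → α₁ A' | ... | α_m A' | ε

S → , becomes S → , S'
S → S , becomes S' → , S'
Add S' → ε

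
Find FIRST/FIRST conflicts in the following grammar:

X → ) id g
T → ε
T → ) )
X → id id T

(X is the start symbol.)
No FIRST/FIRST conflicts.

A FIRST/FIRST conflict occurs when two productions N → α and N → β for the same non-terminal have FIRST(α) ∩ FIRST(β) ≠ ∅ (with ε ∈ FIRST of a nullable right-hand side, so two nullable alternatives also conflict).

Productions for X:
  X → ) id g: FIRST = { ')' }
  X → id id T: FIRST = { 'id' }
Productions for T:
  T → ε: FIRST = { ε }
  T → ) ): FIRST = { ')' }

All alternatives of each non-terminal have pairwise disjoint FIRST sets.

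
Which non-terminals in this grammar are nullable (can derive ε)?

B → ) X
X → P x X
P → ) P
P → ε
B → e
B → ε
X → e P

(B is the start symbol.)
{ 'B', 'P' }

A non-terminal is nullable if it can derive ε (the empty string): either it has an ε-production, or it has a production whose right-hand side consists entirely of nullable non-terminals.

ε-productions: P → ε, B → ε
So P, B are immediately nullable.
No further non-terminal can be added: every production for the remaining non-terminals contains a terminal or a non-nullable non-terminal.
Nullable = { 'B', 'P' }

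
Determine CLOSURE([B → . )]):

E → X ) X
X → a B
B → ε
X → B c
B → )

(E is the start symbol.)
{ [B → . )] }

To compute CLOSURE, for each item [A → α.Bβ] where B is a non-terminal, add [B → .γ] for all productions B → γ; repeat for the newly added items until nothing changes.

Start with: [B → . )]
The dot precedes the terminal ')', so nothing is added.

CLOSURE = { [B → . )] }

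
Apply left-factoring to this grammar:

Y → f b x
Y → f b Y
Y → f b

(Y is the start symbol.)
Left-factoring transforms A → αβ₁ | αβ₂ into A → αA' and A' → β₁ | β₂
(α is the longest common prefix among the alternatives). Repeat until
no nonterminal has two alternatives with a common prefix.

Round 1: Y has alternatives sharing prefix 'f b'. Introduce Y': Y → f b Y'
  Add: Y' → x
  Add: Y' → Y
  Add: Y' → ε

No remaining common prefixes — done.

Resulting grammar:
Y → f b Y'
Y' → x
Y' → Y
Y' → ε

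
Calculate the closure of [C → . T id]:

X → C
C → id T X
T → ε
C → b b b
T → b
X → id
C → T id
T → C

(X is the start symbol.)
Start with: [C → . T id]
  [C → . T id] has the dot before T: add [T → .], [T → . b], [T → . C]
  [T → . C] has the dot before C: add [C → . id T X], [C → . b b b]
No further items can be added.

CLOSURE = { [C → . T id], [C → . b b b], [C → . id T X], [T → . C], [T → . b], [T → .] }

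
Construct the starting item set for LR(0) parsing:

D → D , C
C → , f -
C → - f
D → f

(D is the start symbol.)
{ [D → . D , C], [D → . f], [D' → . D] }

First, augment the grammar with D' → D
I₀ = CLOSURE({ [D' → . D] }):
  [D' → . D] has the dot before D: add [D → . D , C], [D → . f]
No further items can be added.

I₀ = { [D → . D , C], [D → . f], [D' → . D] }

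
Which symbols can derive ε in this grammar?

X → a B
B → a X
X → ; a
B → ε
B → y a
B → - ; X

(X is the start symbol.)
ε-productions: B → ε
So B is immediately nullable.
No further non-terminal can be added: every production for the remaining non-terminals contains a terminal or a non-nullable non-terminal.
Nullable = { 'B' }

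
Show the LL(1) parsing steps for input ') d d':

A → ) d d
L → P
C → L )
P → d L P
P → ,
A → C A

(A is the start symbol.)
Stack is shown with the top on the left.

Stack    Input    Action
------------------------
A $      ) d d $  output A → ) d d
) d d $  ) d d $  match ')'
d d $    d d $    match 'd'
d $      d $      match 'd'
$        $        accept

The string is accepted.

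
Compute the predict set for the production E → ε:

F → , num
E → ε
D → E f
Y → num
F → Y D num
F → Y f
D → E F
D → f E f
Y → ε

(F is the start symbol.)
PREDICT(E → ε) = (FIRST(RHS) \ {ε}) ∪ (FOLLOW(E) if ε ∈ FIRST(RHS), i.e. RHS ⇒* ε)
The right-hand side is ε (FIRST(ε) = { ε }), so the predict set is FOLLOW(E) = { ',', 'f', 'num' }
PREDICT(E → ε) = { ',', 'f', 'num' }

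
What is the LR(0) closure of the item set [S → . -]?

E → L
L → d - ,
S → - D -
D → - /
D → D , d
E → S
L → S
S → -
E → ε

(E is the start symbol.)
{ [S → . -] }

To compute CLOSURE, for each item [A → α.Bβ] where B is a non-terminal, add [B → .γ] for all productions B → γ; repeat for the newly added items until nothing changes.

Start with: [S → . -]
The dot precedes the terminal '-', so nothing is added.

CLOSURE = { [S → . -] }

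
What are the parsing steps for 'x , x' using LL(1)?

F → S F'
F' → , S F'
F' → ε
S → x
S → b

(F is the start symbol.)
Stack is shown with the top on the left.

Stack     Input    Action
-------------------------
F $       x , x $  output F → S F'
S F' $    x , x $  output S → x
x F' $    x , x $  match 'x'
F' $      , x $    output F' → , S F'
, S F' $  , x $    match ','
S F' $    x $      output S → x
x F' $    x $      match 'x'
F' $      $        output F' → ε
$         $        accept

The string is accepted.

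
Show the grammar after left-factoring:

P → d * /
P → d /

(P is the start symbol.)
Left-factoring transforms A → αβ₁ | αβ₂ into A → αA' and A' → β₁ | β₂
(α is the longest common prefix among the alternatives). Repeat until
no nonterminal has two alternatives with a common prefix.

Round 1: P has alternatives sharing prefix 'd'. Introduce P': P → d P'
  Add: P' → * /
  Add: P' → /

No remaining common prefixes — done.

Resulting grammar:
P → d P'
P' → * /
P' → /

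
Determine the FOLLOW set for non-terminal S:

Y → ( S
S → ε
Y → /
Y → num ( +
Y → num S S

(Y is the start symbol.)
{ $ }

To compute FOLLOW(S), find every occurrence of S on a right-hand side N → α S β: add FIRST(β) \ {ε}, and if β is empty or nullable also add FOLLOW(N). Iterate to a fixed point.

In Y → ( S: S is at the end, add FOLLOW(Y)
In Y → num S S: S is followed by S, add FIRST(S) \ {ε} = { }
  S is nullable, so also add FOLLOW(Y)
In Y → num S S: S is at the end, add FOLLOW(Y)

The FOLLOW sets referred to above (computed the same way, to a fixed point):
  FOLLOW(Y) = { $ }

Taking the union: FOLLOW(S) = { $ }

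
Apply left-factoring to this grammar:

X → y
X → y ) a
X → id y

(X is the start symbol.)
X → y X'
X' → ε
X' → ) a
X → id y

Left-factoring transforms A → αβ₁ | αβ₂ into A → αA' and A' → β₁ | β₂
(α is the longest common prefix among the alternatives). Repeat until
no nonterminal has two alternatives with a common prefix.

Round 1: X has alternatives sharing prefix 'y'. Introduce X': X → y X'
  Add: X' → ε
  Add: X' → ) a

No remaining common prefixes — done.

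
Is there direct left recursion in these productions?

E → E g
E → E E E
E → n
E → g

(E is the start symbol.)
Yes, E is left-recursive

E → E g: LEFT RECURSIVE (starts with E)
E → E E E: LEFT RECURSIVE (starts with E)
E → n: starts with n
E → g: starts with g

The grammar has direct left recursion on: E.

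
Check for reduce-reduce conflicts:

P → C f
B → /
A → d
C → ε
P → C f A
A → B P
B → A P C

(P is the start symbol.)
A reduce-reduce conflict occurs when an LR(0) state has two complete items [A → α .] and [B → β .] — both call for a reduction, and with no lookahead the parser cannot choose between them.

Augment with P' → P and build the canonical LR(0) collection (I0 = CLOSURE({[P' → . P]}), then GOTO on every symbol after a dot until no new states appear). It has 11 states:
  I0: { [C → .], [P → . C f A], [P → . C f], [P' → . P] }  — reduce
  I1: { [P → C . f A], [P → C . f] }  — shift
  I2: { [P' → P .] }  — accept
  I3: { [A → . B P], [A → . d], [B → . /], [B → . A P C], [P → C f . A], [P → C f .] }  — shift, reduce
  I4: { [B → / .] }  — reduce
  I5: { [B → A . P C], [C → .], [P → . C f A], [P → . C f], [P → C f A .] }  — 2 reduces
  I6: { [A → B . P], [C → .], [P → . C f A], [P → . C f] }  — reduce
  I7: { [A → d .] }  — reduce
  I8: { [A → B P .] }  — reduce
  I9: { [B → A P . C], [C → .] }  — reduce
  I10: { [B → A P C .] }  — reduce

I5 contains complete items [C → .], [P → C f A .] — reduce-reduce conflict.

Answer: Yes — I5: [C → .] vs [P → C f A .]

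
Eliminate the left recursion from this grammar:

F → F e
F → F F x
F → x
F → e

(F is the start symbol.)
F → x F'
F → e F'
F' → e F'
F' → F x F'
F' → ε

F is directly left-recursive. The standard transformation for
  A → A α₁ | ... | A α_m | β₁ | ... | β_n
is
  A  → β₁ A' | ... | β_n A'
  A' → α₁ A' | ... | α_m A' | ε

F → x becomes F → x F'
F → e becomes F → e F'
F → F e becomes F' → e F'
F → F F x becomes F' → F x F'
Add F' → ε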